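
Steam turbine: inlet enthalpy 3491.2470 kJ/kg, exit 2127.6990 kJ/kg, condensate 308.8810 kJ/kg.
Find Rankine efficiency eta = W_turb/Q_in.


W = 1363.5480 kJ/kg
Q_in = 3182.3660 kJ/kg
eta = 0.4285 = 42.8470%

eta = 42.8470%


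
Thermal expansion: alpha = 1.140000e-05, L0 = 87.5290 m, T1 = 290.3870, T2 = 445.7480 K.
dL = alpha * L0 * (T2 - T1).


dT = 155.3610 K
dL = 1.140000e-05 * 87.5290 * 155.3610 = 0.155024 m
L_final = 87.684024 m

dL = 0.155024 m


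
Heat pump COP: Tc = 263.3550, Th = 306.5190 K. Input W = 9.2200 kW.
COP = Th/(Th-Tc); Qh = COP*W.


COP = 306.5190 / 43.1640 = 7.1013
Qh = 7.1013 * 9.2200 = 65.4737 kW

COP = 7.1013, Qh = 65.4737 kW


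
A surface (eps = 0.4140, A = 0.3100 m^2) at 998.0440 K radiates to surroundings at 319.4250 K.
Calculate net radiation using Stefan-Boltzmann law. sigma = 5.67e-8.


T^4 = 9.9220e+11
Tsurr^4 = 1.0411e+10
Q = 0.4140 * 5.67e-8 * 0.3100 * 9.8179e+11 = 7144.3539 W

7144.3539 W


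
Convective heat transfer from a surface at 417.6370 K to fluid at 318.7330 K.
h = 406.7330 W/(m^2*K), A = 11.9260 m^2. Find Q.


dT = 98.9040 K
Q = 406.7330 * 11.9260 * 98.9040 = 479753.4111 W

479753.4111 W


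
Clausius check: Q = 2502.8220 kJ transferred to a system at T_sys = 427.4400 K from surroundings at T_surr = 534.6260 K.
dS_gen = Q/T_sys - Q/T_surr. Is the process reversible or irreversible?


dS_sys = 2502.8220/427.4400 = 5.8554 kJ/K
dS_surr = -2502.8220/534.6260 = -4.6814 kJ/K
dS_gen = 5.8554 - 4.6814 = 1.1739 kJ/K (irreversible)

dS_gen = 1.1739 kJ/K, irreversible


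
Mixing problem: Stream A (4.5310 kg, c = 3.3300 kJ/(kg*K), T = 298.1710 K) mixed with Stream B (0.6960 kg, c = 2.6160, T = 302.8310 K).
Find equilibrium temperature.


num = 5050.2479
den = 16.9090
Tf = 298.6728 K

298.6728 K


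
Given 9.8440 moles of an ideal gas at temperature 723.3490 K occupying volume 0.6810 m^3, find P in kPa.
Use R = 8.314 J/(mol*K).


P = nRT/V = 9.8440 * 8.314 * 723.3490 / 0.6810
= 59201.0638 / 0.6810 = 86932.5459 Pa = 86.9325 kPa

86.9325 kPa


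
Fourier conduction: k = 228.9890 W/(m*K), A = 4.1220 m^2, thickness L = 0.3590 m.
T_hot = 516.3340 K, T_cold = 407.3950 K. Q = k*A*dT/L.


dT = 108.9390 K
Q = 228.9890 * 4.1220 * 108.9390 / 0.3590 = 286425.4102 W

286425.4102 W


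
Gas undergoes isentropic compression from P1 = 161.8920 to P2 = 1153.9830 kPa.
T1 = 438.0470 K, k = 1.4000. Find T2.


(k-1)/k = 0.2857
(P2/P1)^exp = 1.7527
T2 = 438.0470 * 1.7527 = 767.7637 K

767.7637 K


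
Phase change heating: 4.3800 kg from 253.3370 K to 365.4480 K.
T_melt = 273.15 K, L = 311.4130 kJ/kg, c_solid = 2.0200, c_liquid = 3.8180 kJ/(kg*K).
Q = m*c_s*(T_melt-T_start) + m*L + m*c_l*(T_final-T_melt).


Q1 (sensible, solid) = 4.3800 * 2.0200 * 19.8130 = 175.2975 kJ
Q2 (latent) = 4.3800 * 311.4130 = 1363.9889 kJ
Q3 (sensible, liquid) = 4.3800 * 3.8180 * 92.2980 = 1543.4847 kJ
Q_total = 3082.7711 kJ

3082.7711 kJ


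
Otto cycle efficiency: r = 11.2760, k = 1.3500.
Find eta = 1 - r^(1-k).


r^(k-1) = 2.3348
eta = 1 - 1/2.3348 = 0.5717 = 57.1702%

57.1702%


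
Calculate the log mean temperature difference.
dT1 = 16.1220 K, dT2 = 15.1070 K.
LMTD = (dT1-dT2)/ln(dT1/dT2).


dT1/dT2 = 1.0672
ln(dT1/dT2) = 0.0650
LMTD = 1.0150 / 0.0650 = 15.6090 K

15.6090 K


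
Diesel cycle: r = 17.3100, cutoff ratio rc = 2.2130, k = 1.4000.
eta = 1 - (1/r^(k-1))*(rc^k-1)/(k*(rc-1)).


r^(k-1) = 3.1284
rc^k = 3.0407
eta = 0.6159 = 61.5875%

61.5875%


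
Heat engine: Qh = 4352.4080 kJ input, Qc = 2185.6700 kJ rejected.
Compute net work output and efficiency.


W = 4352.4080 - 2185.6700 = 2166.7380 kJ
eta = 2166.7380 / 4352.4080 = 0.4978 = 49.7825%

W = 2166.7380 kJ, eta = 49.7825%


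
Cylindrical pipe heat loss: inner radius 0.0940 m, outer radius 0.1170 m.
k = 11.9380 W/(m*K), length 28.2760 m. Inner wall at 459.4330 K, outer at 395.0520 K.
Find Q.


dT = 64.3810 K
ln(ro/ri) = 0.2189
Q = 2*pi*11.9380*28.2760*64.3810 / 0.2189 = 623853.6717 W

623853.6717 W


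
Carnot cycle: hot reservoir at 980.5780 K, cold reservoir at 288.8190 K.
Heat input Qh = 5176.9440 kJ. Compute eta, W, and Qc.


eta = 1 - 288.8190/980.5780 = 0.7055
W = 0.7055 * 5176.9440 = 3652.1293 kJ
Qc = 5176.9440 - 3652.1293 = 1524.8147 kJ

eta = 70.5460%, W = 3652.1293 kJ, Qc = 1524.8147 kJ


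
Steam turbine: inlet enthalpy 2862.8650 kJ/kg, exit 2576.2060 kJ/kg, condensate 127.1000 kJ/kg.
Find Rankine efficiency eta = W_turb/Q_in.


W = 286.6590 kJ/kg
Q_in = 2735.7650 kJ/kg
eta = 0.1048 = 10.4782%

eta = 10.4782%


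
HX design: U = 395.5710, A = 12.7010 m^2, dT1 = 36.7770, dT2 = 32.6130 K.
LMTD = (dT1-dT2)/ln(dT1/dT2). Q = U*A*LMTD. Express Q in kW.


LMTD = 34.6533 K
Q = 395.5710 * 12.7010 * 34.6533 = 174103.3526 W = 174.1034 kW

174.1034 kW


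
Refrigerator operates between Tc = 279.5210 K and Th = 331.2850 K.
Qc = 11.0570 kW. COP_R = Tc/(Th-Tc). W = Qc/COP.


COP = 279.5210 / 51.7640 = 5.3999
W = 11.0570 / 5.3999 = 2.0476 kW

COP = 5.3999, W = 2.0476 kW


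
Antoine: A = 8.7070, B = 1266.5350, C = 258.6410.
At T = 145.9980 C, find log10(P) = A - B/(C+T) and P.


C+T = 404.6390
B/(C+T) = 3.1300
log10(P) = 8.7070 - 3.1300 = 5.5770
P = 10^5.5770 = 377540.1143 mmHg

377540.1143 mmHg


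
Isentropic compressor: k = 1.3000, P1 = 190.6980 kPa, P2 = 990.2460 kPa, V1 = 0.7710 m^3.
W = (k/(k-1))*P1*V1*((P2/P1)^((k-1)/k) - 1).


(k-1)/k = 0.2308
(P2/P1)^exp = 1.4625
W = 4.3333 * 190.6980 * 0.7710 * (1.4625 - 1) = 294.6598 kJ

294.6598 kJ


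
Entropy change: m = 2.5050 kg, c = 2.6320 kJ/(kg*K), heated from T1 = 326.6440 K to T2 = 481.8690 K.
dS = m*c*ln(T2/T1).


T2/T1 = 1.4752
ln(T2/T1) = 0.3888
dS = 2.5050 * 2.6320 * 0.3888 = 2.5634 kJ/K

2.5634 kJ/K


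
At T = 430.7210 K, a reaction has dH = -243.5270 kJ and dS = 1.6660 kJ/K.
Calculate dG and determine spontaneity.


T*dS = 430.7210 * 1.6660 = 717.5812 kJ
dG = -243.5270 - 717.5812 = -961.1082 kJ (spontaneous)

dG = -961.1082 kJ, spontaneous


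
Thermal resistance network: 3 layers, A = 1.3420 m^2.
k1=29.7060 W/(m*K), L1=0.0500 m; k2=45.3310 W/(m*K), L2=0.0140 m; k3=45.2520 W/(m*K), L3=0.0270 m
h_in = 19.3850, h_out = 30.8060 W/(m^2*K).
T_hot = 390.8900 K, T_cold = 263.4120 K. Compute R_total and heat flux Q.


R_conv_in = 1/(19.3850*1.3420) = 0.0384
R_1 = 0.0500/(29.7060*1.3420) = 0.0013
R_2 = 0.0140/(45.3310*1.3420) = 0.0002
R_3 = 0.0270/(45.2520*1.3420) = 0.0004
R_conv_out = 1/(30.8060*1.3420) = 0.0242
R_total = 0.0646 K/W
Q = 127.4780 / 0.0646 = 1974.6432 W

R_total = 0.0646 K/W, Q = 1974.6432 W


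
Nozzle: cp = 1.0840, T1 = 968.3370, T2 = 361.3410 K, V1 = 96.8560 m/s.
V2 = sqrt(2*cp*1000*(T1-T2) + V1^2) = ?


dT = 606.9960 K
2*cp*1000*dT = 1315967.3280
V1^2 = 9381.0847
V2 = sqrt(1325348.4127) = 1151.2378 m/s

1151.2378 m/s


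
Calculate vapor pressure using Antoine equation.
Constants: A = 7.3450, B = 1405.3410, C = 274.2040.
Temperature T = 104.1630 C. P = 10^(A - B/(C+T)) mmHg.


C+T = 378.3670
B/(C+T) = 3.7142
log10(P) = 7.3450 - 3.7142 = 3.6308
P = 10^3.6308 = 4273.3927 mmHg

4273.3927 mmHg


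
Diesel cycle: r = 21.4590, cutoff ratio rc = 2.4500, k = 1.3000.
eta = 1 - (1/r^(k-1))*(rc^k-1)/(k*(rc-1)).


r^(k-1) = 2.5089
rc^k = 3.2056
eta = 0.5336 = 53.3618%

53.3618%


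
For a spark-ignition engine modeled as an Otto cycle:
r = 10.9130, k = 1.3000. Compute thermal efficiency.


r^(k-1) = 2.0483
eta = 1 - 1/2.0483 = 0.5118 = 51.1779%

51.1779%


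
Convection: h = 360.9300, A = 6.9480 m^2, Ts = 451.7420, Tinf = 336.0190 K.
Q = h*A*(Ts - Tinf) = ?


dT = 115.7230 K
Q = 360.9300 * 6.9480 * 115.7230 = 290203.3858 W

290203.3858 W


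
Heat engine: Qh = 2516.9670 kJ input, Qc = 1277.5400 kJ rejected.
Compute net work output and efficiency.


W = 2516.9670 - 1277.5400 = 1239.4270 kJ
eta = 1239.4270 / 2516.9670 = 0.4924 = 49.2429%

W = 1239.4270 kJ, eta = 49.2429%


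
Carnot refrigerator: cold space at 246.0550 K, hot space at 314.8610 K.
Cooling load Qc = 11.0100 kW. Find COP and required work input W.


COP = 246.0550 / 68.8060 = 3.5761
W = 11.0100 / 3.5761 = 3.0788 kW

COP = 3.5761, W = 3.0788 kW


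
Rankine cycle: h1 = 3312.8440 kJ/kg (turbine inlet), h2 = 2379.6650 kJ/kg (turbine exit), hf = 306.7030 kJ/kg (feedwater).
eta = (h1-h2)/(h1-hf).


W = 933.1790 kJ/kg
Q_in = 3006.1410 kJ/kg
eta = 0.3104 = 31.0424%

eta = 31.0424%


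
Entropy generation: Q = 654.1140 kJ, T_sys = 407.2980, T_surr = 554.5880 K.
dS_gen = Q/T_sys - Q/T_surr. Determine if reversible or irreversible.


dS_sys = 654.1140/407.2980 = 1.6060 kJ/K
dS_surr = -654.1140/554.5880 = -1.1795 kJ/K
dS_gen = 1.6060 - 1.1795 = 0.4265 kJ/K (irreversible)

dS_gen = 0.4265 kJ/K, irreversible


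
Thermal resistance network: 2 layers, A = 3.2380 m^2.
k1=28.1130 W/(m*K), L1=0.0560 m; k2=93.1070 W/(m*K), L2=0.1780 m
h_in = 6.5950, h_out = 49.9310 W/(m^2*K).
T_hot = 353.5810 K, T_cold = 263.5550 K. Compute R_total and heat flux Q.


R_conv_in = 1/(6.5950*3.2380) = 0.0468
R_1 = 0.0560/(28.1130*3.2380) = 0.0006
R_2 = 0.1780/(93.1070*3.2380) = 0.0006
R_conv_out = 1/(49.9310*3.2380) = 0.0062
R_total = 0.0542 K/W
Q = 90.0260 / 0.0542 = 1660.4116 W

R_total = 0.0542 K/W, Q = 1660.4116 W


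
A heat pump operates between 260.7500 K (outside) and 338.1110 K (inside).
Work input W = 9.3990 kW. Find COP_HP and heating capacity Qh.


COP = 338.1110 / 77.3610 = 4.3706
Qh = 4.3706 * 9.3990 = 41.0789 kW

COP = 4.3706, Qh = 41.0789 kW


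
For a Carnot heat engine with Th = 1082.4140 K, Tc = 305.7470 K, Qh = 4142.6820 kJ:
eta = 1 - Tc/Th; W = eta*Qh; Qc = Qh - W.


eta = 1 - 305.7470/1082.4140 = 0.7175
W = 0.7175 * 4142.6820 = 2972.5081 kJ
Qc = 4142.6820 - 2972.5081 = 1170.1739 kJ

eta = 71.7532%, W = 2972.5081 kJ, Qc = 1170.1739 kJ


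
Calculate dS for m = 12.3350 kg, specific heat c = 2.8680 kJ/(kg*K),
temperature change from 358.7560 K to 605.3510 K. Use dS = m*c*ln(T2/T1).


T2/T1 = 1.6874
ln(T2/T1) = 0.5232
dS = 12.3350 * 2.8680 * 0.5232 = 18.5079 kJ/K

18.5079 kJ/K


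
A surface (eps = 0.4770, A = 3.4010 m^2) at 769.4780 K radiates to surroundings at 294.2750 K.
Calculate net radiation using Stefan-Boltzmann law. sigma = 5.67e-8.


T^4 = 3.5058e+11
Tsurr^4 = 7.4992e+09
Q = 0.4770 * 5.67e-8 * 3.4010 * 3.4308e+11 = 31557.4686 W

31557.4686 W


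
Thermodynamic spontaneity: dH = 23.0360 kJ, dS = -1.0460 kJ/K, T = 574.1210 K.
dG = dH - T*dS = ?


T*dS = 574.1210 * -1.0460 = -600.5306 kJ
dG = 23.0360 + 600.5306 = 623.5666 kJ (non-spontaneous)

dG = 623.5666 kJ, non-spontaneous


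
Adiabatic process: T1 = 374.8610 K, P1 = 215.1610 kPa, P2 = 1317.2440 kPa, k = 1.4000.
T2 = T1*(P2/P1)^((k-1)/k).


(k-1)/k = 0.2857
(P2/P1)^exp = 1.6781
T2 = 374.8610 * 1.6781 = 629.0709 K

629.0709 K


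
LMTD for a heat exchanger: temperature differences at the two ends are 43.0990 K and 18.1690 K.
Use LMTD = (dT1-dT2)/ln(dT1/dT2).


dT1/dT2 = 2.3721
ln(dT1/dT2) = 0.8638
LMTD = 24.9300 / 0.8638 = 28.8614 K

28.8614 K


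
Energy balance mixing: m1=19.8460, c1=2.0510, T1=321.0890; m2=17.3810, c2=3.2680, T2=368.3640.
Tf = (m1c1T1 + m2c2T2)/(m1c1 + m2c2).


num = 33993.1369
den = 97.5053
Tf = 348.6288 K

348.6288 K


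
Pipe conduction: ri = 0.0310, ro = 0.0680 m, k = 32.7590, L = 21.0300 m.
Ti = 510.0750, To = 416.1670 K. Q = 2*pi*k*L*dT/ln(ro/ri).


dT = 93.9080 K
ln(ro/ri) = 0.7855
Q = 2*pi*32.7590*21.0300*93.9080 / 0.7855 = 517481.5193 W

517481.5193 W


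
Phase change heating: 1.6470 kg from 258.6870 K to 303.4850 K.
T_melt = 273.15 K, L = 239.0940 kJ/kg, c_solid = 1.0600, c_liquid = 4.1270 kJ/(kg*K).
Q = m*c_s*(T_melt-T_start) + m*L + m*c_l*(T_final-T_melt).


Q1 (sensible, solid) = 1.6470 * 1.0600 * 14.4630 = 25.2498 kJ
Q2 (latent) = 1.6470 * 239.0940 = 393.7878 kJ
Q3 (sensible, liquid) = 1.6470 * 4.1270 * 30.3350 = 206.1921 kJ
Q_total = 625.2297 kJ

625.2297 kJ


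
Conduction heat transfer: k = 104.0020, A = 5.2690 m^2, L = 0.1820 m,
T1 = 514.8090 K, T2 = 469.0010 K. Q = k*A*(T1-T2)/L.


dT = 45.8080 K
Q = 104.0020 * 5.2690 * 45.8080 / 0.1820 = 137923.9963 W

137923.9963 W


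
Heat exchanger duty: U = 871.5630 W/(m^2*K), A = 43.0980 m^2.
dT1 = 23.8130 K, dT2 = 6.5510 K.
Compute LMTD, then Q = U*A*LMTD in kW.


LMTD = 13.3750 K
Q = 871.5630 * 43.0980 * 13.3750 = 502401.1935 W = 502.4012 kW

502.4012 kW


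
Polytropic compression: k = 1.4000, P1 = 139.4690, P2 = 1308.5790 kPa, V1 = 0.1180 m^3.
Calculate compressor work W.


(k-1)/k = 0.2857
(P2/P1)^exp = 1.8959
W = 3.5000 * 139.4690 * 0.1180 * (1.8959 - 1) = 51.6022 kJ

51.6022 kJ


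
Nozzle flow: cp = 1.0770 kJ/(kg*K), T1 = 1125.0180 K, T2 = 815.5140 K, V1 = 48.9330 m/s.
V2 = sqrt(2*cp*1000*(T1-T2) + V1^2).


dT = 309.5040 K
2*cp*1000*dT = 666671.6160
V1^2 = 2394.4385
V2 = sqrt(669066.0545) = 817.9646 m/s

817.9646 m/s


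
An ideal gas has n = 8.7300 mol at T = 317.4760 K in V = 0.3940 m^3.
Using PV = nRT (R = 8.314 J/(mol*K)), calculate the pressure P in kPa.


P = nRT/V = 8.7300 * 8.314 * 317.4760 / 0.3940
= 23042.7954 / 0.3940 = 58484.2523 Pa = 58.4843 kPa

58.4843 kPa


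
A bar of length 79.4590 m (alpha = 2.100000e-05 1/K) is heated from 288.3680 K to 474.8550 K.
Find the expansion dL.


dT = 186.4870 K
dL = 2.100000e-05 * 79.4590 * 186.4870 = 0.311179 m
L_final = 79.770179 m

dL = 0.311179 m


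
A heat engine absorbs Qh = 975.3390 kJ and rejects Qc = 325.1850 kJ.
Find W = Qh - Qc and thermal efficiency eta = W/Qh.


W = 975.3390 - 325.1850 = 650.1540 kJ
eta = 650.1540 / 975.3390 = 0.6666 = 66.6593%

W = 650.1540 kJ, eta = 66.6593%


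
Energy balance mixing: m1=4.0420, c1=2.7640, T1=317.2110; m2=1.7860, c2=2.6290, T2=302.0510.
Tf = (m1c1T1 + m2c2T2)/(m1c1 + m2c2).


num = 4962.1577
den = 15.8675
Tf = 312.7250 K

312.7250 K


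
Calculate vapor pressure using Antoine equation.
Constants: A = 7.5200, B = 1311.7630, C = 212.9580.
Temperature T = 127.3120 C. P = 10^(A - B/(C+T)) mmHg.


C+T = 340.2700
B/(C+T) = 3.8551
log10(P) = 7.5200 - 3.8551 = 3.6649
P = 10^3.6649 = 4623.1172 mmHg

4623.1172 mmHg


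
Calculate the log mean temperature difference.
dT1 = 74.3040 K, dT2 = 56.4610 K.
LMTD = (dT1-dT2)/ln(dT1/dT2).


dT1/dT2 = 1.3160
ln(dT1/dT2) = 0.2746
LMTD = 17.8430 / 0.2746 = 64.9747 K

64.9747 K


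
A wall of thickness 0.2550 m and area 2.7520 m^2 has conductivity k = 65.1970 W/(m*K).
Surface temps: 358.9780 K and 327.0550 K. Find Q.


dT = 31.9230 K
Q = 65.1970 * 2.7520 * 31.9230 / 0.2550 = 22461.5416 W

22461.5416 W


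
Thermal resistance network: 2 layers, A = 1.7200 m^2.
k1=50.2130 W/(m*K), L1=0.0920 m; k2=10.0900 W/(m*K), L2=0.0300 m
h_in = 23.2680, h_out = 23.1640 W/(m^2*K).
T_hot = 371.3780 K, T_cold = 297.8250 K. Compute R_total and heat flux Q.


R_conv_in = 1/(23.2680*1.7200) = 0.0250
R_1 = 0.0920/(50.2130*1.7200) = 0.0011
R_2 = 0.0300/(10.0900*1.7200) = 0.0017
R_conv_out = 1/(23.1640*1.7200) = 0.0251
R_total = 0.0529 K/W
Q = 73.5530 / 0.0529 = 1390.9455 W

R_total = 0.0529 K/W, Q = 1390.9455 W


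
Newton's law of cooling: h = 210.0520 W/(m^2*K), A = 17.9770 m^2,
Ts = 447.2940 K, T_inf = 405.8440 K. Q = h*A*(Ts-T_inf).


dT = 41.4500 K
Q = 210.0520 * 17.9770 * 41.4500 = 156519.5441 W

156519.5441 W


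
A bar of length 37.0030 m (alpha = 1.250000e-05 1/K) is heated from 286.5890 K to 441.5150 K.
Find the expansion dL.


dT = 154.9260 K
dL = 1.250000e-05 * 37.0030 * 154.9260 = 0.071659 m
L_final = 37.074659 m

dL = 0.071659 m


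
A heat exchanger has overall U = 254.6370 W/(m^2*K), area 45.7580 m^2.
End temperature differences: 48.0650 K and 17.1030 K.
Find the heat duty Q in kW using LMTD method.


LMTD = 29.9642 K
Q = 254.6370 * 45.7580 * 29.9642 = 349133.0500 W = 349.1330 kW

349.1330 kW


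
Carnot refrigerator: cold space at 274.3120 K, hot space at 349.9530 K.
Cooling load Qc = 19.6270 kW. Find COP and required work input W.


COP = 274.3120 / 75.6410 = 3.6265
W = 19.6270 / 3.6265 = 5.4121 kW

COP = 3.6265, W = 5.4121 kW


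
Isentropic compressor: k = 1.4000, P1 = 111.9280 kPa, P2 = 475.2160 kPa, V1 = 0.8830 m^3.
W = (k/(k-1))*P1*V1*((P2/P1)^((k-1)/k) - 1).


(k-1)/k = 0.2857
(P2/P1)^exp = 1.5115
W = 3.5000 * 111.9280 * 0.8830 * (1.5115 - 1) = 176.9429 kJ

176.9429 kJ


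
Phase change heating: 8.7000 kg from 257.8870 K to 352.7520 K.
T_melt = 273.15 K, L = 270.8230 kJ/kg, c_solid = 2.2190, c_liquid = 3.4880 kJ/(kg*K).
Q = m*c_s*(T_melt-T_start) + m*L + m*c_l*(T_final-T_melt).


Q1 (sensible, solid) = 8.7000 * 2.2190 * 15.2630 = 294.6568 kJ
Q2 (latent) = 8.7000 * 270.8230 = 2356.1601 kJ
Q3 (sensible, liquid) = 8.7000 * 3.4880 * 79.6020 = 2415.5705 kJ
Q_total = 5066.3873 kJ

5066.3873 kJ


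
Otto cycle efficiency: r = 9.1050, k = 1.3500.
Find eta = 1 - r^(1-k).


r^(k-1) = 2.1664
eta = 1 - 1/2.1664 = 0.5384 = 53.8415%

53.8415%


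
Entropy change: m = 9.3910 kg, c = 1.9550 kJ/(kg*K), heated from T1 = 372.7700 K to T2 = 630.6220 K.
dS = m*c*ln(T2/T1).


T2/T1 = 1.6917
ln(T2/T1) = 0.5257
dS = 9.3910 * 1.9550 * 0.5257 = 9.6524 kJ/K

9.6524 kJ/K


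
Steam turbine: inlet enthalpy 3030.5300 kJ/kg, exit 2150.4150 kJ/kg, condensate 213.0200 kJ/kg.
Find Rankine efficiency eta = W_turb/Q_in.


W = 880.1150 kJ/kg
Q_in = 2817.5100 kJ/kg
eta = 0.3124 = 31.2373%

eta = 31.2373%


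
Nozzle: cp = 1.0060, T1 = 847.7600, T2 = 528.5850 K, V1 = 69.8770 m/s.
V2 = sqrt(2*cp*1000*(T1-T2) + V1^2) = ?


dT = 319.1750 K
2*cp*1000*dT = 642180.1000
V1^2 = 4882.7951
V2 = sqrt(647062.8951) = 804.4022 m/s

804.4022 m/s


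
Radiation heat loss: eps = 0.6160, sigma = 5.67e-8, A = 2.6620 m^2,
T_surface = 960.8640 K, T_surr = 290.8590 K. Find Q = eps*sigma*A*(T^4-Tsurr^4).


T^4 = 8.5241e+11
Tsurr^4 = 7.1570e+09
Q = 0.6160 * 5.67e-8 * 2.6620 * 8.4525e+11 = 78588.2644 W

78588.2644 W


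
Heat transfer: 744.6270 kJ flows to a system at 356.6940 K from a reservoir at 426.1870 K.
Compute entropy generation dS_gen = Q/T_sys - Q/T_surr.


dS_sys = 744.6270/356.6940 = 2.0876 kJ/K
dS_surr = -744.6270/426.1870 = -1.7472 kJ/K
dS_gen = 2.0876 - 1.7472 = 0.3404 kJ/K (irreversible)

dS_gen = 0.3404 kJ/K, irreversible


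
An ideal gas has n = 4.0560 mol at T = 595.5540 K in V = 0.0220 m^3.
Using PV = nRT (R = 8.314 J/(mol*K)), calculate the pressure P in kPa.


P = nRT/V = 4.0560 * 8.314 * 595.5540 / 0.0220
= 20083.0242 / 0.0220 = 912864.7381 Pa = 912.8647 kPa

912.8647 kPa


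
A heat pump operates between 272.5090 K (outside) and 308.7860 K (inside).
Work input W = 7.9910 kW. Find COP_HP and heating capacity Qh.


COP = 308.7860 / 36.2770 = 8.5119
Qh = 8.5119 * 7.9910 = 68.0185 kW

COP = 8.5119, Qh = 68.0185 kW


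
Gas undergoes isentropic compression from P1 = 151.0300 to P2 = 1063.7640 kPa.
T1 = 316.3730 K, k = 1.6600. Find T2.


(k-1)/k = 0.3976
(P2/P1)^exp = 2.1731
T2 = 316.3730 * 2.1731 = 687.4948 K

687.4948 K


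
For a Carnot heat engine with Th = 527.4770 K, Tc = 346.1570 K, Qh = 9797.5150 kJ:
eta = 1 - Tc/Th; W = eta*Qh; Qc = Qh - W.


eta = 1 - 346.1570/527.4770 = 0.3437
W = 0.3437 * 9797.5150 = 3367.8917 kJ
Qc = 9797.5150 - 3367.8917 = 6429.6233 kJ

eta = 34.3750%, W = 3367.8917 kJ, Qc = 6429.6233 kJ


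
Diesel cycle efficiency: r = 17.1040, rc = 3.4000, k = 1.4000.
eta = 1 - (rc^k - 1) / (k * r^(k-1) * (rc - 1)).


r^(k-1) = 3.1134
rc^k = 5.5472
eta = 0.5653 = 56.5328%

56.5328%


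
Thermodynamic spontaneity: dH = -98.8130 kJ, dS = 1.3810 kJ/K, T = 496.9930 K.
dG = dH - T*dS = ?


T*dS = 496.9930 * 1.3810 = 686.3473 kJ
dG = -98.8130 - 686.3473 = -785.1603 kJ (spontaneous)

dG = -785.1603 kJ, spontaneous


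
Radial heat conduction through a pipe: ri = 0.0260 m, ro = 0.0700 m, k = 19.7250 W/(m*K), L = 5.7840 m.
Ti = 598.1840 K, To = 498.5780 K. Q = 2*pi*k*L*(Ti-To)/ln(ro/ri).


dT = 99.6060 K
ln(ro/ri) = 0.9904
Q = 2*pi*19.7250*5.7840*99.6060 / 0.9904 = 72094.2455 W

72094.2455 W


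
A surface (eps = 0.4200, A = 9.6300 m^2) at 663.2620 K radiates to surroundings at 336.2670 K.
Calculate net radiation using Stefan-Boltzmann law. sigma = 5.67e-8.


T^4 = 1.9353e+11
Tsurr^4 = 1.2786e+10
Q = 0.4200 * 5.67e-8 * 9.6300 * 1.8074e+11 = 41448.9924 W

41448.9924 W


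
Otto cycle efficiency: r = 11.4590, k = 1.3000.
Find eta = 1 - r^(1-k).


r^(k-1) = 2.0785
eta = 1 - 1/2.0785 = 0.5189 = 51.8877%

51.8877%


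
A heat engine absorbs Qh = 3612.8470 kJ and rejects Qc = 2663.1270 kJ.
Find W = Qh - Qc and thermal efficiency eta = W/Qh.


W = 3612.8470 - 2663.1270 = 949.7200 kJ
eta = 949.7200 / 3612.8470 = 0.2629 = 26.2873%

W = 949.7200 kJ, eta = 26.2873%


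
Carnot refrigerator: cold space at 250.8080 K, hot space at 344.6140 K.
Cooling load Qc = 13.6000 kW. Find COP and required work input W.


COP = 250.8080 / 93.8060 = 2.6737
W = 13.6000 / 2.6737 = 5.0866 kW

COP = 2.6737, W = 5.0866 kW


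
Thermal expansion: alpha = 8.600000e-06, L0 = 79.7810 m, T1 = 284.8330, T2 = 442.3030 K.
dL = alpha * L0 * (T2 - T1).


dT = 157.4700 K
dL = 8.600000e-06 * 79.7810 * 157.4700 = 0.108043 m
L_final = 79.889043 m

dL = 0.108043 m


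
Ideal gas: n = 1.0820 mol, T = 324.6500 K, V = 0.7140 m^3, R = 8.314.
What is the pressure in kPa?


P = nRT/V = 1.0820 * 8.314 * 324.6500 / 0.7140
= 2920.4696 / 0.7140 = 4090.2935 Pa = 4.0903 kPa

4.0903 kPa


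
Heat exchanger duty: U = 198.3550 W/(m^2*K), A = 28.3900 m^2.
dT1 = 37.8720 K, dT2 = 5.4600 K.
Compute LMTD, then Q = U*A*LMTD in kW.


LMTD = 16.7351 K
Q = 198.3550 * 28.3900 * 16.7351 = 94240.5553 W = 94.2406 kW

94.2406 kW


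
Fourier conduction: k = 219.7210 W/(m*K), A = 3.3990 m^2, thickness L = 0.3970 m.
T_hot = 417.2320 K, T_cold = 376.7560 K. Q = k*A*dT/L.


dT = 40.4760 K
Q = 219.7210 * 3.3990 * 40.4760 / 0.3970 = 76142.9699 W

76142.9699 W


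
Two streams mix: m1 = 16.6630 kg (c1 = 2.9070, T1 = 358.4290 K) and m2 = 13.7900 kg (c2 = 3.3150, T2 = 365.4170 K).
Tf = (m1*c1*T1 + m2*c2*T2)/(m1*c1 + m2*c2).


num = 34066.6825
den = 94.1532
Tf = 361.8219 K

361.8219 K


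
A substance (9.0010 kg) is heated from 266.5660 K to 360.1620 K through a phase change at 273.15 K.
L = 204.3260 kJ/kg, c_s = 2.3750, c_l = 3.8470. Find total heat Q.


Q1 (sensible, solid) = 9.0010 * 2.3750 * 6.5840 = 140.7486 kJ
Q2 (latent) = 9.0010 * 204.3260 = 1839.1383 kJ
Q3 (sensible, liquid) = 9.0010 * 3.8470 * 87.0120 = 3012.9512 kJ
Q_total = 4992.8382 kJ

4992.8382 kJ


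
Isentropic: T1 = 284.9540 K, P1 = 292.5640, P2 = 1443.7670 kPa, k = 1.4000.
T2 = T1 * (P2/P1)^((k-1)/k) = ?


(k-1)/k = 0.2857
(P2/P1)^exp = 1.5779
T2 = 284.9540 * 1.5779 = 449.6283 K

449.6283 K


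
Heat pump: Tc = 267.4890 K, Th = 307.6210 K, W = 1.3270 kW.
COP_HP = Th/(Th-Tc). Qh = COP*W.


COP = 307.6210 / 40.1320 = 7.6652
Qh = 7.6652 * 1.3270 = 10.1718 kW

COP = 7.6652, Qh = 10.1718 kW


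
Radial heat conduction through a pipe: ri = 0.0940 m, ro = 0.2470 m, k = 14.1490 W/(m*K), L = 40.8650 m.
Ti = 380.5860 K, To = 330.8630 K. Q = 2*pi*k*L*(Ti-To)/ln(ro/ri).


dT = 49.7230 K
ln(ro/ri) = 0.9661
Q = 2*pi*14.1490*40.8650*49.7230 / 0.9661 = 186980.0438 W

186980.0438 W


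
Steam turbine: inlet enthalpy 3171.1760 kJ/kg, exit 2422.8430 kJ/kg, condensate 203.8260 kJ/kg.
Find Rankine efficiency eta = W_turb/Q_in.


W = 748.3330 kJ/kg
Q_in = 2967.3500 kJ/kg
eta = 0.2522 = 25.2189%

eta = 25.2189%


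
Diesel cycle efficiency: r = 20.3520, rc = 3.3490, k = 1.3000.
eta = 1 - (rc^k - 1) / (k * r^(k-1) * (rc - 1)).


r^(k-1) = 2.4693
rc^k = 4.8127
eta = 0.4944 = 49.4379%

49.4379%


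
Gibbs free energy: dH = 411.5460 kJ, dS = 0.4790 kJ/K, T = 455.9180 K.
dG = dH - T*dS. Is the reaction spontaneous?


T*dS = 455.9180 * 0.4790 = 218.3847 kJ
dG = 411.5460 - 218.3847 = 193.1613 kJ (non-spontaneous)

dG = 193.1613 kJ, non-spontaneous


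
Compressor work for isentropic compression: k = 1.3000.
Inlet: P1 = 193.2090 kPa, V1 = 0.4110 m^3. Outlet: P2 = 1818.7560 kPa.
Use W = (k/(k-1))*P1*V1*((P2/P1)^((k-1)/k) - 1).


(k-1)/k = 0.2308
(P2/P1)^exp = 1.6777
W = 4.3333 * 193.2090 * 0.4110 * (1.6777 - 1) = 233.1955 kJ

233.1955 kJ


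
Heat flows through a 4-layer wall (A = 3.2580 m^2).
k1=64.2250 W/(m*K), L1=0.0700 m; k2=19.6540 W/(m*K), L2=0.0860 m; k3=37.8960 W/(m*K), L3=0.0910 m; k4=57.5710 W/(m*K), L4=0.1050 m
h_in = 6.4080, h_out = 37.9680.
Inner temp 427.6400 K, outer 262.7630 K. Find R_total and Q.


R_conv_in = 1/(6.4080*3.2580) = 0.0479
R_1 = 0.0700/(64.2250*3.2580) = 0.0003
R_2 = 0.0860/(19.6540*3.2580) = 0.0013
R_3 = 0.0910/(37.8960*3.2580) = 0.0007
R_4 = 0.1050/(57.5710*3.2580) = 0.0006
R_conv_out = 1/(37.9680*3.2580) = 0.0081
R_total = 0.0590 K/W
Q = 164.8770 / 0.0590 = 2796.5380 W

R_total = 0.0590 K/W, Q = 2796.5380 W


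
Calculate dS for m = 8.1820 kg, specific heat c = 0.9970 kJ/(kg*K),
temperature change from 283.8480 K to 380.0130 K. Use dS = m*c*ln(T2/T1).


T2/T1 = 1.3388
ln(T2/T1) = 0.2918
dS = 8.1820 * 0.9970 * 0.2918 = 2.3801 kJ/K

2.3801 kJ/K


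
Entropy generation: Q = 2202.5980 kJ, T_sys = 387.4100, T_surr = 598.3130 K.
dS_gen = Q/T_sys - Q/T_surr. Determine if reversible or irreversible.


dS_sys = 2202.5980/387.4100 = 5.6854 kJ/K
dS_surr = -2202.5980/598.3130 = -3.6813 kJ/K
dS_gen = 5.6854 - 3.6813 = 2.0041 kJ/K (irreversible)

dS_gen = 2.0041 kJ/K, irreversible


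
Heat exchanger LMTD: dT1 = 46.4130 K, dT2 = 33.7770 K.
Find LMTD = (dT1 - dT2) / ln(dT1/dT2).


dT1/dT2 = 1.3741
ln(dT1/dT2) = 0.3178
LMTD = 12.6360 / 0.3178 = 39.7609 K

39.7609 K


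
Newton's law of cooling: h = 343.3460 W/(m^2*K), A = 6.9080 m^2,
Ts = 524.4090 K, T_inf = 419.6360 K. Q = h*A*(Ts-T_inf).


dT = 104.7730 K
Q = 343.3460 * 6.9080 * 104.7730 = 248504.1813 W

248504.1813 W


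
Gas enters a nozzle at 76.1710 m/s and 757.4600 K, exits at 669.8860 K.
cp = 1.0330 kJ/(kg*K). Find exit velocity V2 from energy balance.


dT = 87.5740 K
2*cp*1000*dT = 180927.8840
V1^2 = 5802.0212
V2 = sqrt(186729.9052) = 432.1226 m/s

432.1226 m/s


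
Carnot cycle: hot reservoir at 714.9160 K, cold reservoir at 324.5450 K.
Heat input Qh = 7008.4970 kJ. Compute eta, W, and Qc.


eta = 1 - 324.5450/714.9160 = 0.5460
W = 0.5460 * 7008.4970 = 3826.9027 kJ
Qc = 7008.4970 - 3826.9027 = 3181.5943 kJ

eta = 54.6038%, W = 3826.9027 kJ, Qc = 3181.5943 kJ


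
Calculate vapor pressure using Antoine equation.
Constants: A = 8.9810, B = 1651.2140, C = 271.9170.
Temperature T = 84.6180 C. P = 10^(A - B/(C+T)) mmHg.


C+T = 356.5350
B/(C+T) = 4.6313
log10(P) = 8.9810 - 4.6313 = 4.3497
P = 10^4.3497 = 22372.6979 mmHg

22372.6979 mmHg


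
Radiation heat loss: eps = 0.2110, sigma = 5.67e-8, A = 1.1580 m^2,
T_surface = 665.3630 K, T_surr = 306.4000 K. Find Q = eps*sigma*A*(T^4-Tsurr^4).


T^4 = 1.9599e+11
Tsurr^4 = 8.8136e+09
Q = 0.2110 * 5.67e-8 * 1.1580 * 1.8718e+11 = 2593.1390 W

2593.1390 W


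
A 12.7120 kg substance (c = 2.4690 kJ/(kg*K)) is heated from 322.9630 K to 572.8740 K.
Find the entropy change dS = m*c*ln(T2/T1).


T2/T1 = 1.7738
ln(T2/T1) = 0.5731
dS = 12.7120 * 2.4690 * 0.5731 = 17.9882 kJ/K

17.9882 kJ/K


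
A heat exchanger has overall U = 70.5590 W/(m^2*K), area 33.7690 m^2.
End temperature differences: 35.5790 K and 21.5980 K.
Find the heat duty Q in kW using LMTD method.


LMTD = 28.0093 K
Q = 70.5590 * 33.7690 * 28.0093 = 66738.0557 W = 66.7381 kW

66.7381 kW


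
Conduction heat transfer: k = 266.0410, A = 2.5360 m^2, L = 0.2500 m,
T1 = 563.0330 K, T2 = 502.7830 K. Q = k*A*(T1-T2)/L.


dT = 60.2500 K
Q = 266.0410 * 2.5360 * 60.2500 / 0.2500 = 162597.8742 W

162597.8742 W


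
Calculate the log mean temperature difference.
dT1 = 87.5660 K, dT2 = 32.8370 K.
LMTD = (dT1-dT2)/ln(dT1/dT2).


dT1/dT2 = 2.6667
ln(dT1/dT2) = 0.9808
LMTD = 54.7290 / 0.9808 = 55.7983 K

55.7983 K


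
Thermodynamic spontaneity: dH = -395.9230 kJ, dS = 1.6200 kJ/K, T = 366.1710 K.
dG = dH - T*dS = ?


T*dS = 366.1710 * 1.6200 = 593.1970 kJ
dG = -395.9230 - 593.1970 = -989.1200 kJ (spontaneous)

dG = -989.1200 kJ, spontaneous


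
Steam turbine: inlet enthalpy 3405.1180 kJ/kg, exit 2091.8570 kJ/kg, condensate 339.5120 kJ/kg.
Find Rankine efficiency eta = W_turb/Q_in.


W = 1313.2610 kJ/kg
Q_in = 3065.6060 kJ/kg
eta = 0.4284 = 42.8385%

eta = 42.8385%


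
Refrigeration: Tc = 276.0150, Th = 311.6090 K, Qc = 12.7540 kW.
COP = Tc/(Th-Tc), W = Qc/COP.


COP = 276.0150 / 35.5940 = 7.7545
W = 12.7540 / 7.7545 = 1.6447 kW

COP = 7.7545, W = 1.6447 kW


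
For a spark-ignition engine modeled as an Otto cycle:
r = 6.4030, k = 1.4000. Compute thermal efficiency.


r^(k-1) = 2.1016
eta = 1 - 1/2.1016 = 0.5242 = 52.4176%

52.4176%


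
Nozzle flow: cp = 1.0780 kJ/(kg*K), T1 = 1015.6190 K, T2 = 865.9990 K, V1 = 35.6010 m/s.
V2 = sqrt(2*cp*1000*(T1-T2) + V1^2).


dT = 149.6200 K
2*cp*1000*dT = 322580.7200
V1^2 = 1267.4312
V2 = sqrt(323848.1512) = 569.0766 m/s

569.0766 m/s


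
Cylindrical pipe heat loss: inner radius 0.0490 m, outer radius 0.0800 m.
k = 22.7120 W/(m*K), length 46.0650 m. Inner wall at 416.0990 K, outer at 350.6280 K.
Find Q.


dT = 65.4710 K
ln(ro/ri) = 0.4902
Q = 2*pi*22.7120*46.0650*65.4710 / 0.4902 = 877963.3298 W

877963.3298 W


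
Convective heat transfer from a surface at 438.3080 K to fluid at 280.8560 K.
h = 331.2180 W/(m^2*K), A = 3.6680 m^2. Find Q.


dT = 157.4520 K
Q = 331.2180 * 3.6680 * 157.4520 = 191289.6352 W

191289.6352 W


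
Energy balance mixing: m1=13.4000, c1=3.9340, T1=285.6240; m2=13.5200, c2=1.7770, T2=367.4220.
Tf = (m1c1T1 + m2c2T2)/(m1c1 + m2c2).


num = 23884.1688
den = 76.7406
Tf = 311.2323 K

311.2323 K


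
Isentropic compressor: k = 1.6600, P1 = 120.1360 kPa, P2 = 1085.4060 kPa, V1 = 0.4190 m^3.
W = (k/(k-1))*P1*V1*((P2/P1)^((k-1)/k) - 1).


(k-1)/k = 0.3976
(P2/P1)^exp = 2.3992
W = 2.5152 * 120.1360 * 0.4190 * (2.3992 - 1) = 177.1443 kJ

177.1443 kJ


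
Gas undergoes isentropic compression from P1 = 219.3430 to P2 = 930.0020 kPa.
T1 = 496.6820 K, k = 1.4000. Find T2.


(k-1)/k = 0.2857
(P2/P1)^exp = 1.5109
T2 = 496.6820 * 1.5109 = 750.4542 K

750.4542 K


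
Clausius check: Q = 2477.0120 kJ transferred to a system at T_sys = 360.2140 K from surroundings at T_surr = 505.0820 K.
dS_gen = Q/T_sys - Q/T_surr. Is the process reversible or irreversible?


dS_sys = 2477.0120/360.2140 = 6.8765 kJ/K
dS_surr = -2477.0120/505.0820 = -4.9042 kJ/K
dS_gen = 6.8765 - 4.9042 = 1.9723 kJ/K (irreversible)

dS_gen = 1.9723 kJ/K, irreversible


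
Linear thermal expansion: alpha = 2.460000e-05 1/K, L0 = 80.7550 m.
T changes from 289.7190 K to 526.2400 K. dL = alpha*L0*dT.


dT = 236.5210 K
dL = 2.460000e-05 * 80.7550 * 236.5210 = 0.469866 m
L_final = 81.224866 m

dL = 0.469866 m


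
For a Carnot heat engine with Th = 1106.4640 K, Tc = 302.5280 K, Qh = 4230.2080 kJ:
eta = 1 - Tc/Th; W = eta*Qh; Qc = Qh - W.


eta = 1 - 302.5280/1106.4640 = 0.7266
W = 0.7266 * 4230.2080 = 3073.5898 kJ
Qc = 4230.2080 - 3073.5898 = 1156.6182 kJ

eta = 72.6581%, W = 3073.5898 kJ, Qc = 1156.6182 kJ


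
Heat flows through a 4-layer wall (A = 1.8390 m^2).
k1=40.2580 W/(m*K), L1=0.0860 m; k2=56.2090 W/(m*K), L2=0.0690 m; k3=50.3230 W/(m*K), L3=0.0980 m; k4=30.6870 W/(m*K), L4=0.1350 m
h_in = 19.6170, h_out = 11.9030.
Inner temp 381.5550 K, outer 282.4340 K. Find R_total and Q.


R_conv_in = 1/(19.6170*1.8390) = 0.0277
R_1 = 0.0860/(40.2580*1.8390) = 0.0012
R_2 = 0.0690/(56.2090*1.8390) = 0.0007
R_3 = 0.0980/(50.3230*1.8390) = 0.0011
R_4 = 0.1350/(30.6870*1.8390) = 0.0024
R_conv_out = 1/(11.9030*1.8390) = 0.0457
R_total = 0.0787 K/W
Q = 99.1210 / 0.0787 = 1259.7420 W

R_total = 0.0787 K/W, Q = 1259.7420 W


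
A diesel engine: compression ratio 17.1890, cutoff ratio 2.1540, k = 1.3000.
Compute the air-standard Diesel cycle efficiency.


r^(k-1) = 2.3473
rc^k = 2.7116
eta = 0.5140 = 51.3964%

51.3964%


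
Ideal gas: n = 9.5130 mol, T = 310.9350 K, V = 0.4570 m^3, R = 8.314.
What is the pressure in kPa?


P = nRT/V = 9.5130 * 8.314 * 310.9350 / 0.4570
= 24592.1856 / 0.4570 = 53812.2223 Pa = 53.8122 kPa

53.8122 kPa


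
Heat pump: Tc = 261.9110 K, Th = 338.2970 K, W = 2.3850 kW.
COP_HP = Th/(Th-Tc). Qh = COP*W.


COP = 338.2970 / 76.3860 = 4.4288
Qh = 4.4288 * 2.3850 = 10.5626 kW

COP = 4.4288, Qh = 10.5626 kW


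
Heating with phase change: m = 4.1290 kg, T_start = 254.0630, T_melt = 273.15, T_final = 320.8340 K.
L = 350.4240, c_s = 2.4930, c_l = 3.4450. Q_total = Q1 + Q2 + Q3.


Q1 (sensible, solid) = 4.1290 * 2.4930 * 19.0870 = 196.4739 kJ
Q2 (latent) = 4.1290 * 350.4240 = 1446.9007 kJ
Q3 (sensible, liquid) = 4.1290 * 3.4450 * 47.6840 = 678.2765 kJ
Q_total = 2321.6511 kJ

2321.6511 kJ


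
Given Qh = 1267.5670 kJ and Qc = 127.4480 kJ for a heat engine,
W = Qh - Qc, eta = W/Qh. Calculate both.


W = 1267.5670 - 127.4480 = 1140.1190 kJ
eta = 1140.1190 / 1267.5670 = 0.8995 = 89.9455%

W = 1140.1190 kJ, eta = 89.9455%


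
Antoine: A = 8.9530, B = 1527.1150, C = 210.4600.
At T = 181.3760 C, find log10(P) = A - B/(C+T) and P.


C+T = 391.8360
B/(C+T) = 3.8973
log10(P) = 8.9530 - 3.8973 = 5.0557
P = 10^5.0557 = 113675.7826 mmHg

113675.7826 mmHg


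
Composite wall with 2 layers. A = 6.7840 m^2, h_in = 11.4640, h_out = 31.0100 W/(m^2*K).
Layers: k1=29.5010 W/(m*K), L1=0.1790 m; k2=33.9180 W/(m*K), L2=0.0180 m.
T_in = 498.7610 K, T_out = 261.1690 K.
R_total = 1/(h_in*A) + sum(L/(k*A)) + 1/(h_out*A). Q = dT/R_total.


R_conv_in = 1/(11.4640*6.7840) = 0.0129
R_1 = 0.1790/(29.5010*6.7840) = 0.0009
R_2 = 0.0180/(33.9180*6.7840) = 7.8227e-05
R_conv_out = 1/(31.0100*6.7840) = 0.0048
R_total = 0.0186 K/W
Q = 237.5920 / 0.0186 = 12784.5910 W

R_total = 0.0186 K/W, Q = 12784.5910 W


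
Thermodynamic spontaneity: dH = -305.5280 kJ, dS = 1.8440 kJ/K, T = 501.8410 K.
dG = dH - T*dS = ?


T*dS = 501.8410 * 1.8440 = 925.3948 kJ
dG = -305.5280 - 925.3948 = -1230.9228 kJ (spontaneous)

dG = -1230.9228 kJ, spontaneous


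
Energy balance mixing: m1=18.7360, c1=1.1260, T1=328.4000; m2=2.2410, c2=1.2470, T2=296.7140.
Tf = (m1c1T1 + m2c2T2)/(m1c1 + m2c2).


num = 7757.3434
den = 23.8913
Tf = 324.6937 K

324.6937 K


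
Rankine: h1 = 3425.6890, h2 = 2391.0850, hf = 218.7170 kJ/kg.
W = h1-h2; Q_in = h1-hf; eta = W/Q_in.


W = 1034.6040 kJ/kg
Q_in = 3206.9720 kJ/kg
eta = 0.3226 = 32.2611%

eta = 32.2611%


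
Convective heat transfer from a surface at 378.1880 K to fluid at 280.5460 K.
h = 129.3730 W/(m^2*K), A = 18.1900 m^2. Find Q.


dT = 97.6420 K
Q = 129.3730 * 18.1900 * 97.6420 = 229780.4177 W

229780.4177 W


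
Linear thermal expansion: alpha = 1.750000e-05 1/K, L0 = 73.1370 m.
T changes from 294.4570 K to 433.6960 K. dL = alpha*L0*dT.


dT = 139.2390 K
dL = 1.750000e-05 * 73.1370 * 139.2390 = 0.178212 m
L_final = 73.315212 m

dL = 0.178212 m


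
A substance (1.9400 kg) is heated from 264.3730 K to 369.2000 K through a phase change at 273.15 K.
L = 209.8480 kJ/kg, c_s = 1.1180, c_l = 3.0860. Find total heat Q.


Q1 (sensible, solid) = 1.9400 * 1.1180 * 8.7770 = 19.0366 kJ
Q2 (latent) = 1.9400 * 209.8480 = 407.1051 kJ
Q3 (sensible, liquid) = 1.9400 * 3.0860 * 96.0500 = 575.0360 kJ
Q_total = 1001.1777 kJ

1001.1777 kJ


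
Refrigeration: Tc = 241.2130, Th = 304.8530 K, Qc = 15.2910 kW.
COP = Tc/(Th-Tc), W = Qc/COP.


COP = 241.2130 / 63.6400 = 3.7903
W = 15.2910 / 3.7903 = 4.0343 kW

COP = 3.7903, W = 4.0343 kW


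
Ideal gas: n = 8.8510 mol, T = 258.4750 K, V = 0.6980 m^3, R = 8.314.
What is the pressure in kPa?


P = nRT/V = 8.8510 * 8.314 * 258.4750 / 0.6980
= 19020.4551 / 0.6980 = 27249.9357 Pa = 27.2499 kPa

27.2499 kPa


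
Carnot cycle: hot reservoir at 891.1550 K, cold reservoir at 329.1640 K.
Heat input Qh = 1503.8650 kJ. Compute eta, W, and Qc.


eta = 1 - 329.1640/891.1550 = 0.6306
W = 0.6306 * 1503.8650 = 948.3856 kJ
Qc = 1503.8650 - 948.3856 = 555.4794 kJ

eta = 63.0632%, W = 948.3856 kJ, Qc = 555.4794 kJ


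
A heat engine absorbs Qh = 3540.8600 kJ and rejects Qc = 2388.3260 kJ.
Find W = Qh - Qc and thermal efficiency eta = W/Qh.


W = 3540.8600 - 2388.3260 = 1152.5340 kJ
eta = 1152.5340 / 3540.8600 = 0.3255 = 32.5496%

W = 1152.5340 kJ, eta = 32.5496%


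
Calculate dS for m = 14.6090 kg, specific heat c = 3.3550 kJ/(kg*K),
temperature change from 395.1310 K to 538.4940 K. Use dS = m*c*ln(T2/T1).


T2/T1 = 1.3628
ln(T2/T1) = 0.3096
dS = 14.6090 * 3.3550 * 0.3096 = 15.1725 kJ/K

15.1725 kJ/K


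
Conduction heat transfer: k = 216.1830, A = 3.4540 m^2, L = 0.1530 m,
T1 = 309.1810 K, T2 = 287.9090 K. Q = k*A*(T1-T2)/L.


dT = 21.2720 K
Q = 216.1830 * 3.4540 * 21.2720 / 0.1530 = 103815.1572 W

103815.1572 W


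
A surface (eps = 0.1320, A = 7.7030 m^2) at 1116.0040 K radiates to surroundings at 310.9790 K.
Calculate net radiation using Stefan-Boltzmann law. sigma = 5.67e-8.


T^4 = 1.5512e+12
Tsurr^4 = 9.3524e+09
Q = 0.1320 * 5.67e-8 * 7.7030 * 1.5418e+12 = 88890.1235 W

88890.1235 W


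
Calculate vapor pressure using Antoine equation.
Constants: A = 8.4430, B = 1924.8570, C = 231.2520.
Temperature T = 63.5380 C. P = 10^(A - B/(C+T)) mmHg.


C+T = 294.7900
B/(C+T) = 6.5296
log10(P) = 8.4430 - 6.5296 = 1.9134
P = 10^1.9134 = 81.9243 mmHg

81.9243 mmHg


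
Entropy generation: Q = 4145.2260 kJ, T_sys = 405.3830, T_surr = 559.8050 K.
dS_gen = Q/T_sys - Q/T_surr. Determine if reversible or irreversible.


dS_sys = 4145.2260/405.3830 = 10.2255 kJ/K
dS_surr = -4145.2260/559.8050 = -7.4048 kJ/K
dS_gen = 10.2255 - 7.4048 = 2.8207 kJ/K (irreversible)

dS_gen = 2.8207 kJ/K, irreversible


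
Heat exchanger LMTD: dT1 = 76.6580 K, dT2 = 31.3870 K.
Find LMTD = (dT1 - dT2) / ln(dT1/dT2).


dT1/dT2 = 2.4423
ln(dT1/dT2) = 0.8930
LMTD = 45.2710 / 0.8930 = 50.6977 K

50.6977 K


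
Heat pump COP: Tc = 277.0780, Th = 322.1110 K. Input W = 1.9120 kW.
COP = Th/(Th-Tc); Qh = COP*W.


COP = 322.1110 / 45.0330 = 7.1528
Qh = 7.1528 * 1.9120 = 13.6761 kW

COP = 7.1528, Qh = 13.6761 kW


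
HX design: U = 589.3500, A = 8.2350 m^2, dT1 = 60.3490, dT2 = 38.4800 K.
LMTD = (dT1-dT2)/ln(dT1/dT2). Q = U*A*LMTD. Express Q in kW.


LMTD = 48.5972 K
Q = 589.3500 * 8.2350 * 48.5972 = 235856.4467 W = 235.8564 kW

235.8564 kW


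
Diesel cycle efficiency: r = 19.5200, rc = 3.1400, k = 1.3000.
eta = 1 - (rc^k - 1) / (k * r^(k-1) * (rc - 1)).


r^(k-1) = 2.4386
rc^k = 4.4260
eta = 0.4950 = 49.5010%

49.5010%


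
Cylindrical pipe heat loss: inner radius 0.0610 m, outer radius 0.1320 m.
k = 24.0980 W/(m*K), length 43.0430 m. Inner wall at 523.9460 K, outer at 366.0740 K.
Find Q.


dT = 157.8720 K
ln(ro/ri) = 0.7719
Q = 2*pi*24.0980*43.0430*157.8720 / 0.7719 = 1332881.9451 W

1332881.9451 W


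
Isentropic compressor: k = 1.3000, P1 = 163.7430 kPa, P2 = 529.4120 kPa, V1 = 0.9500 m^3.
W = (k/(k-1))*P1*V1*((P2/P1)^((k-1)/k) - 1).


(k-1)/k = 0.2308
(P2/P1)^exp = 1.3110
W = 4.3333 * 163.7430 * 0.9500 * (1.3110 - 1) = 209.6465 kJ

209.6465 kJ


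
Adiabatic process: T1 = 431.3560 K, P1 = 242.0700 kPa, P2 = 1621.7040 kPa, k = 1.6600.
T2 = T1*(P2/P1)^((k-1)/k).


(k-1)/k = 0.3976
(P2/P1)^exp = 2.1302
T2 = 431.3560 * 2.1302 = 918.8776 K

918.8776 K


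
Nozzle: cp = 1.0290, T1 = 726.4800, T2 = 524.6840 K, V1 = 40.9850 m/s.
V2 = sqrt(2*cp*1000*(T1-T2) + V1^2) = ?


dT = 201.7960 K
2*cp*1000*dT = 415296.1680
V1^2 = 1679.7702
V2 = sqrt(416975.9382) = 645.7367 m/s

645.7367 m/s


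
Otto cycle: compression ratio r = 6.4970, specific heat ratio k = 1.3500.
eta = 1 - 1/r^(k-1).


r^(k-1) = 1.9251
eta = 1 - 1/1.9251 = 0.4805 = 48.0542%

48.0542%


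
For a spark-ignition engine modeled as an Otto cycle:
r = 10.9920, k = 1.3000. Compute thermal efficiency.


r^(k-1) = 2.0527
eta = 1 - 1/2.0527 = 0.5128 = 51.2834%

51.2834%


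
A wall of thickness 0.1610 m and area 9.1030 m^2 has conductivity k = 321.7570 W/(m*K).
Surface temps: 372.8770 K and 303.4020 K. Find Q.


dT = 69.4750 K
Q = 321.7570 * 9.1030 * 69.4750 / 0.1610 = 1263907.3114 W

1263907.3114 W
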